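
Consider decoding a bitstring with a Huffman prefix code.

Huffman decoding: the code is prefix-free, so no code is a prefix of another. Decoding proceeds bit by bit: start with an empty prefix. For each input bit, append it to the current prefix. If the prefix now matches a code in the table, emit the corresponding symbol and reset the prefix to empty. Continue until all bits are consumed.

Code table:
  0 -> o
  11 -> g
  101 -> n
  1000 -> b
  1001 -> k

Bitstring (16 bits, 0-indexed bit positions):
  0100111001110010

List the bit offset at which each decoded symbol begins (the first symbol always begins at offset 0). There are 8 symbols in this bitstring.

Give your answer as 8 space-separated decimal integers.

Bit 0: prefix='0' -> emit 'o', reset
Bit 1: prefix='1' (no match yet)
Bit 2: prefix='10' (no match yet)
Bit 3: prefix='100' (no match yet)
Bit 4: prefix='1001' -> emit 'k', reset
Bit 5: prefix='1' (no match yet)
Bit 6: prefix='11' -> emit 'g', reset
Bit 7: prefix='0' -> emit 'o', reset
Bit 8: prefix='0' -> emit 'o', reset
Bit 9: prefix='1' (no match yet)
Bit 10: prefix='11' -> emit 'g', reset
Bit 11: prefix='1' (no match yet)
Bit 12: prefix='10' (no match yet)
Bit 13: prefix='100' (no match yet)
Bit 14: prefix='1001' -> emit 'k', reset
Bit 15: prefix='0' -> emit 'o', reset

Answer: 0 1 5 7 8 9 11 15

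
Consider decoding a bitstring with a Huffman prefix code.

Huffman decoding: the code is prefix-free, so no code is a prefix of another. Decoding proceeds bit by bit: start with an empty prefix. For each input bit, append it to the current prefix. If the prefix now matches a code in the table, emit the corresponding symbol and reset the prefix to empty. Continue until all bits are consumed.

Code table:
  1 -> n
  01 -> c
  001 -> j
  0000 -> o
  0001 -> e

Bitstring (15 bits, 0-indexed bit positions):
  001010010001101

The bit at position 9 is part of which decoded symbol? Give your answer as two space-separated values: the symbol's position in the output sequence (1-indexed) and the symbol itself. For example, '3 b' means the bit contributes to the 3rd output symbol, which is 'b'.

Answer: 4 e

Derivation:
Bit 0: prefix='0' (no match yet)
Bit 1: prefix='00' (no match yet)
Bit 2: prefix='001' -> emit 'j', reset
Bit 3: prefix='0' (no match yet)
Bit 4: prefix='01' -> emit 'c', reset
Bit 5: prefix='0' (no match yet)
Bit 6: prefix='00' (no match yet)
Bit 7: prefix='001' -> emit 'j', reset
Bit 8: prefix='0' (no match yet)
Bit 9: prefix='00' (no match yet)
Bit 10: prefix='000' (no match yet)
Bit 11: prefix='0001' -> emit 'e', reset
Bit 12: prefix='1' -> emit 'n', reset
Bit 13: prefix='0' (no match yet)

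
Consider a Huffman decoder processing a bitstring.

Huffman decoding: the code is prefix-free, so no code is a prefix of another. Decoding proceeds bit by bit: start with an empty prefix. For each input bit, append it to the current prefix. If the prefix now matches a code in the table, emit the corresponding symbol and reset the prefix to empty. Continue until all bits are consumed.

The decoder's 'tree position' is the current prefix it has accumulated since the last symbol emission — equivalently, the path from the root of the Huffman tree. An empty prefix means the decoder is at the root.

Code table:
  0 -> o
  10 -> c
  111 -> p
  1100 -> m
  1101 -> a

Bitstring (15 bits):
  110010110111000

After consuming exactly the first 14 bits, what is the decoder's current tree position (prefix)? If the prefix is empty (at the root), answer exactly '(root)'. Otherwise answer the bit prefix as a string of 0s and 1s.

Bit 0: prefix='1' (no match yet)
Bit 1: prefix='11' (no match yet)
Bit 2: prefix='110' (no match yet)
Bit 3: prefix='1100' -> emit 'm', reset
Bit 4: prefix='1' (no match yet)
Bit 5: prefix='10' -> emit 'c', reset
Bit 6: prefix='1' (no match yet)
Bit 7: prefix='11' (no match yet)
Bit 8: prefix='110' (no match yet)
Bit 9: prefix='1101' -> emit 'a', reset
Bit 10: prefix='1' (no match yet)
Bit 11: prefix='11' (no match yet)
Bit 12: prefix='110' (no match yet)
Bit 13: prefix='1100' -> emit 'm', reset

Answer: (root)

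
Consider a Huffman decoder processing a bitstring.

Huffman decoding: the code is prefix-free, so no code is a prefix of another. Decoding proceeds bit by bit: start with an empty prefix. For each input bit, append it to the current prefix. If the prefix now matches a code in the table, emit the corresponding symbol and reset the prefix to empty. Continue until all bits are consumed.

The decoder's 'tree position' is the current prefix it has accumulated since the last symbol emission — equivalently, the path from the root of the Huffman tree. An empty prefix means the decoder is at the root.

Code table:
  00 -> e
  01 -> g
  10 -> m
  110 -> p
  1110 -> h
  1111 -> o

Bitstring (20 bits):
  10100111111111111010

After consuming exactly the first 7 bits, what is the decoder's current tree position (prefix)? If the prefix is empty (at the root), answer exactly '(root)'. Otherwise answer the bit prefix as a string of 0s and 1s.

Answer: 1

Derivation:
Bit 0: prefix='1' (no match yet)
Bit 1: prefix='10' -> emit 'm', reset
Bit 2: prefix='1' (no match yet)
Bit 3: prefix='10' -> emit 'm', reset
Bit 4: prefix='0' (no match yet)
Bit 5: prefix='01' -> emit 'g', reset
Bit 6: prefix='1' (no match yet)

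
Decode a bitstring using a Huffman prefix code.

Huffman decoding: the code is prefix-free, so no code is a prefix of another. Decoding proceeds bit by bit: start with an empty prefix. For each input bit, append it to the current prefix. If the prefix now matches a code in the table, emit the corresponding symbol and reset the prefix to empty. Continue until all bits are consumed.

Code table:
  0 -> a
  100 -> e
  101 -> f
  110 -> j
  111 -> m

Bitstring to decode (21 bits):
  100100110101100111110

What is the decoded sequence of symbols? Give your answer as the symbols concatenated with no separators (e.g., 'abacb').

Bit 0: prefix='1' (no match yet)
Bit 1: prefix='10' (no match yet)
Bit 2: prefix='100' -> emit 'e', reset
Bit 3: prefix='1' (no match yet)
Bit 4: prefix='10' (no match yet)
Bit 5: prefix='100' -> emit 'e', reset
Bit 6: prefix='1' (no match yet)
Bit 7: prefix='11' (no match yet)
Bit 8: prefix='110' -> emit 'j', reset
Bit 9: prefix='1' (no match yet)
Bit 10: prefix='10' (no match yet)
Bit 11: prefix='101' -> emit 'f', reset
Bit 12: prefix='1' (no match yet)
Bit 13: prefix='10' (no match yet)
Bit 14: prefix='100' -> emit 'e', reset
Bit 15: prefix='1' (no match yet)
Bit 16: prefix='11' (no match yet)
Bit 17: prefix='111' -> emit 'm', reset
Bit 18: prefix='1' (no match yet)
Bit 19: prefix='11' (no match yet)
Bit 20: prefix='110' -> emit 'j', reset

Answer: eejfemj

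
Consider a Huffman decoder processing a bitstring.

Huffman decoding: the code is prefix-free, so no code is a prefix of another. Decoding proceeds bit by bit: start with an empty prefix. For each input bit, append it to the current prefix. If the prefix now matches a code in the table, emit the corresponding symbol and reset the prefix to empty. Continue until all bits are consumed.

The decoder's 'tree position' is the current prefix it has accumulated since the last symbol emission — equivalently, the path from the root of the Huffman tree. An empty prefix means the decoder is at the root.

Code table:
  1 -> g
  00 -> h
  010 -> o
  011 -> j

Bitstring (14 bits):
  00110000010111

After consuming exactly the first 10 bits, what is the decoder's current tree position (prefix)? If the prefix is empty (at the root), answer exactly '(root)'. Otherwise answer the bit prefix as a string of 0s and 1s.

Bit 0: prefix='0' (no match yet)
Bit 1: prefix='00' -> emit 'h', reset
Bit 2: prefix='1' -> emit 'g', reset
Bit 3: prefix='1' -> emit 'g', reset
Bit 4: prefix='0' (no match yet)
Bit 5: prefix='00' -> emit 'h', reset
Bit 6: prefix='0' (no match yet)
Bit 7: prefix='00' -> emit 'h', reset
Bit 8: prefix='0' (no match yet)
Bit 9: prefix='01' (no match yet)

Answer: 01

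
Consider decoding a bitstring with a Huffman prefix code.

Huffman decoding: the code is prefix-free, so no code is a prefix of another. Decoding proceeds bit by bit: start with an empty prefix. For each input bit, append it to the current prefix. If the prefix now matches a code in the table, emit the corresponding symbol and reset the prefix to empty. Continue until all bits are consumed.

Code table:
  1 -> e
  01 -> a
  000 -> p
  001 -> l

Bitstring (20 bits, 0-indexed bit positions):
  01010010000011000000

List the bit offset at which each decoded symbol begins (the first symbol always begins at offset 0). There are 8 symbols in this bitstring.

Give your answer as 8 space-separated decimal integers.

Bit 0: prefix='0' (no match yet)
Bit 1: prefix='01' -> emit 'a', reset
Bit 2: prefix='0' (no match yet)
Bit 3: prefix='01' -> emit 'a', reset
Bit 4: prefix='0' (no match yet)
Bit 5: prefix='00' (no match yet)
Bit 6: prefix='001' -> emit 'l', reset
Bit 7: prefix='0' (no match yet)
Bit 8: prefix='00' (no match yet)
Bit 9: prefix='000' -> emit 'p', reset
Bit 10: prefix='0' (no match yet)
Bit 11: prefix='00' (no match yet)
Bit 12: prefix='001' -> emit 'l', reset
Bit 13: prefix='1' -> emit 'e', reset
Bit 14: prefix='0' (no match yet)
Bit 15: prefix='00' (no match yet)
Bit 16: prefix='000' -> emit 'p', reset
Bit 17: prefix='0' (no match yet)
Bit 18: prefix='00' (no match yet)
Bit 19: prefix='000' -> emit 'p', reset

Answer: 0 2 4 7 10 13 14 17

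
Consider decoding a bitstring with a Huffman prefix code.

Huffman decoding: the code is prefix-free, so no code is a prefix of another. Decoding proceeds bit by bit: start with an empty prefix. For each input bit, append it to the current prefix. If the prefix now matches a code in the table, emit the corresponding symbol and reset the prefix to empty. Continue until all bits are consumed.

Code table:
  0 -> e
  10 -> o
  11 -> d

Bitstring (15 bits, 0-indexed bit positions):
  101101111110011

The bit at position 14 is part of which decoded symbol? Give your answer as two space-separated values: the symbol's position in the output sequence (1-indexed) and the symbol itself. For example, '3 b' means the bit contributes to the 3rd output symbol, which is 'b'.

Bit 0: prefix='1' (no match yet)
Bit 1: prefix='10' -> emit 'o', reset
Bit 2: prefix='1' (no match yet)
Bit 3: prefix='11' -> emit 'd', reset
Bit 4: prefix='0' -> emit 'e', reset
Bit 5: prefix='1' (no match yet)
Bit 6: prefix='11' -> emit 'd', reset
Bit 7: prefix='1' (no match yet)
Bit 8: prefix='11' -> emit 'd', reset
Bit 9: prefix='1' (no match yet)
Bit 10: prefix='11' -> emit 'd', reset
Bit 11: prefix='0' -> emit 'e', reset
Bit 12: prefix='0' -> emit 'e', reset
Bit 13: prefix='1' (no match yet)
Bit 14: prefix='11' -> emit 'd', reset

Answer: 9 d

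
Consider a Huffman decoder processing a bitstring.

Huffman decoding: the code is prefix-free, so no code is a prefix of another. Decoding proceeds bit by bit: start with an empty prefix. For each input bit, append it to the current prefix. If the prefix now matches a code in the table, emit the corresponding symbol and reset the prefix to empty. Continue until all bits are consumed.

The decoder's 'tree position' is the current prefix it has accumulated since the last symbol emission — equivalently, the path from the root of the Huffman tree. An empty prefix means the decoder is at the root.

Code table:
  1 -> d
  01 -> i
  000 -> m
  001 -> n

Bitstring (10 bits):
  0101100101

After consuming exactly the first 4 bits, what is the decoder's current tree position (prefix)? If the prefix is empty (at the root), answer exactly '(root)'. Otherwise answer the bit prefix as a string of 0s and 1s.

Answer: (root)

Derivation:
Bit 0: prefix='0' (no match yet)
Bit 1: prefix='01' -> emit 'i', reset
Bit 2: prefix='0' (no match yet)
Bit 3: prefix='01' -> emit 'i', reset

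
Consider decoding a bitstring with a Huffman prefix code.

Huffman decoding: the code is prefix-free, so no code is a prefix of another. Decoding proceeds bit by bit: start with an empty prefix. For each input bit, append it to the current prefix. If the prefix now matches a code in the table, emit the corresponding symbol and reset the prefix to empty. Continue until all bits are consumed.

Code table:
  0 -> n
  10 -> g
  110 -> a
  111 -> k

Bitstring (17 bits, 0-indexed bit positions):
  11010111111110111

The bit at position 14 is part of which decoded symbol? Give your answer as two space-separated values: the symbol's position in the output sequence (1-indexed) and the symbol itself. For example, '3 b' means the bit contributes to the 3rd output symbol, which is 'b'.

Answer: 6 k

Derivation:
Bit 0: prefix='1' (no match yet)
Bit 1: prefix='11' (no match yet)
Bit 2: prefix='110' -> emit 'a', reset
Bit 3: prefix='1' (no match yet)
Bit 4: prefix='10' -> emit 'g', reset
Bit 5: prefix='1' (no match yet)
Bit 6: prefix='11' (no match yet)
Bit 7: prefix='111' -> emit 'k', reset
Bit 8: prefix='1' (no match yet)
Bit 9: prefix='11' (no match yet)
Bit 10: prefix='111' -> emit 'k', reset
Bit 11: prefix='1' (no match yet)
Bit 12: prefix='11' (no match yet)
Bit 13: prefix='110' -> emit 'a', reset
Bit 14: prefix='1' (no match yet)
Bit 15: prefix='11' (no match yet)
Bit 16: prefix='111' -> emit 'k', reset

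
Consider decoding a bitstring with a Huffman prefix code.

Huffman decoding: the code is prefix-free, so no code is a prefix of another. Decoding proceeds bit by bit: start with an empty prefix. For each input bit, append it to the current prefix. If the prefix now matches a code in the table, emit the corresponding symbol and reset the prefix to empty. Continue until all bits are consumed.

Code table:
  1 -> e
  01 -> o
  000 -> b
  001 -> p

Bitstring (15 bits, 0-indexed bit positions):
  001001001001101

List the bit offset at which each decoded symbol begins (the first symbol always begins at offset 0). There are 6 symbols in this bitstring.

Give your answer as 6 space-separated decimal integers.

Bit 0: prefix='0' (no match yet)
Bit 1: prefix='00' (no match yet)
Bit 2: prefix='001' -> emit 'p', reset
Bit 3: prefix='0' (no match yet)
Bit 4: prefix='00' (no match yet)
Bit 5: prefix='001' -> emit 'p', reset
Bit 6: prefix='0' (no match yet)
Bit 7: prefix='00' (no match yet)
Bit 8: prefix='001' -> emit 'p', reset
Bit 9: prefix='0' (no match yet)
Bit 10: prefix='00' (no match yet)
Bit 11: prefix='001' -> emit 'p', reset
Bit 12: prefix='1' -> emit 'e', reset
Bit 13: prefix='0' (no match yet)
Bit 14: prefix='01' -> emit 'o', reset

Answer: 0 3 6 9 12 13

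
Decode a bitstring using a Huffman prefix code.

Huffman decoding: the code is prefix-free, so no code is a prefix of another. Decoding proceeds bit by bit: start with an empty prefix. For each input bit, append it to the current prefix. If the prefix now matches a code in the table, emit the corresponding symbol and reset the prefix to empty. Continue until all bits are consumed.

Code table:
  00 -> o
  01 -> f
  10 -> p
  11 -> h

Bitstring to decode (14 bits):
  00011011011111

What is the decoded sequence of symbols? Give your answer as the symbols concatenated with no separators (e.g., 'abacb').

Bit 0: prefix='0' (no match yet)
Bit 1: prefix='00' -> emit 'o', reset
Bit 2: prefix='0' (no match yet)
Bit 3: prefix='01' -> emit 'f', reset
Bit 4: prefix='1' (no match yet)
Bit 5: prefix='10' -> emit 'p', reset
Bit 6: prefix='1' (no match yet)
Bit 7: prefix='11' -> emit 'h', reset
Bit 8: prefix='0' (no match yet)
Bit 9: prefix='01' -> emit 'f', reset
Bit 10: prefix='1' (no match yet)
Bit 11: prefix='11' -> emit 'h', reset
Bit 12: prefix='1' (no match yet)
Bit 13: prefix='11' -> emit 'h', reset

Answer: ofphfhh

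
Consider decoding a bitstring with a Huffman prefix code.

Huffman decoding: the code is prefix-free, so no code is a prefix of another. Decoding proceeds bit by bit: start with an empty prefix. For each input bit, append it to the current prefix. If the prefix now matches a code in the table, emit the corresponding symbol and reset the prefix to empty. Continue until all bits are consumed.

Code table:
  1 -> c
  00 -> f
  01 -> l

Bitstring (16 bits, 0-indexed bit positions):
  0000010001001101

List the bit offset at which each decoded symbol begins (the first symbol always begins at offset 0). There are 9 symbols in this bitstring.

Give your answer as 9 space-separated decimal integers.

Bit 0: prefix='0' (no match yet)
Bit 1: prefix='00' -> emit 'f', reset
Bit 2: prefix='0' (no match yet)
Bit 3: prefix='00' -> emit 'f', reset
Bit 4: prefix='0' (no match yet)
Bit 5: prefix='01' -> emit 'l', reset
Bit 6: prefix='0' (no match yet)
Bit 7: prefix='00' -> emit 'f', reset
Bit 8: prefix='0' (no match yet)
Bit 9: prefix='01' -> emit 'l', reset
Bit 10: prefix='0' (no match yet)
Bit 11: prefix='00' -> emit 'f', reset
Bit 12: prefix='1' -> emit 'c', reset
Bit 13: prefix='1' -> emit 'c', reset
Bit 14: prefix='0' (no match yet)
Bit 15: prefix='01' -> emit 'l', reset

Answer: 0 2 4 6 8 10 12 13 14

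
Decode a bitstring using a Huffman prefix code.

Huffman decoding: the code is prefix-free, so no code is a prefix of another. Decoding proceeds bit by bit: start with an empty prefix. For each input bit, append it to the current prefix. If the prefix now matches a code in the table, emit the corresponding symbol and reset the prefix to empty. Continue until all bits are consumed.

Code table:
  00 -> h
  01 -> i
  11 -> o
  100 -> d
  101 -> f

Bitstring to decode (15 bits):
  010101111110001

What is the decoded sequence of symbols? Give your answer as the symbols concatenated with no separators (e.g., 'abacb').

Bit 0: prefix='0' (no match yet)
Bit 1: prefix='01' -> emit 'i', reset
Bit 2: prefix='0' (no match yet)
Bit 3: prefix='01' -> emit 'i', reset
Bit 4: prefix='0' (no match yet)
Bit 5: prefix='01' -> emit 'i', reset
Bit 6: prefix='1' (no match yet)
Bit 7: prefix='11' -> emit 'o', reset
Bit 8: prefix='1' (no match yet)
Bit 9: prefix='11' -> emit 'o', reset
Bit 10: prefix='1' (no match yet)
Bit 11: prefix='10' (no match yet)
Bit 12: prefix='100' -> emit 'd', reset
Bit 13: prefix='0' (no match yet)
Bit 14: prefix='01' -> emit 'i', reset

Answer: iiioodi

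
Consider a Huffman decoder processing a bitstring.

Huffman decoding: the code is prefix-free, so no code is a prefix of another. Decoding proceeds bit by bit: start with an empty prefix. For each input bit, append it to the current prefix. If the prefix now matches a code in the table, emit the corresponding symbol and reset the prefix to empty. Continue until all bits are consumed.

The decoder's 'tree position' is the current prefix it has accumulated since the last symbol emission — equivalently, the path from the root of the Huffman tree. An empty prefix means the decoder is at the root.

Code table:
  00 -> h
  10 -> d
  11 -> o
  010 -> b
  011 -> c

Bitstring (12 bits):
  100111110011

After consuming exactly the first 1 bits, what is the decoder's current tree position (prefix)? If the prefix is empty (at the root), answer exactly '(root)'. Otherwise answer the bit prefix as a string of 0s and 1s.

Answer: 1

Derivation:
Bit 0: prefix='1' (no match yet)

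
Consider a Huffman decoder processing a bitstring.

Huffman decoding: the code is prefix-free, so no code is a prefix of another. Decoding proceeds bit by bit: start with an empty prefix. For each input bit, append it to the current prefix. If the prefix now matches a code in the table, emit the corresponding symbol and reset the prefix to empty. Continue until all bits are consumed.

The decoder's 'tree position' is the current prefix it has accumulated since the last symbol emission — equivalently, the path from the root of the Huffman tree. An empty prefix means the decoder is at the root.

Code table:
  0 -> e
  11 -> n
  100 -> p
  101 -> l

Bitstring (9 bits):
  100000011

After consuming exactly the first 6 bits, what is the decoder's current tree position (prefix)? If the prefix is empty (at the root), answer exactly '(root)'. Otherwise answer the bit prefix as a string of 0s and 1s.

Bit 0: prefix='1' (no match yet)
Bit 1: prefix='10' (no match yet)
Bit 2: prefix='100' -> emit 'p', reset
Bit 3: prefix='0' -> emit 'e', reset
Bit 4: prefix='0' -> emit 'e', reset
Bit 5: prefix='0' -> emit 'e', reset

Answer: (root)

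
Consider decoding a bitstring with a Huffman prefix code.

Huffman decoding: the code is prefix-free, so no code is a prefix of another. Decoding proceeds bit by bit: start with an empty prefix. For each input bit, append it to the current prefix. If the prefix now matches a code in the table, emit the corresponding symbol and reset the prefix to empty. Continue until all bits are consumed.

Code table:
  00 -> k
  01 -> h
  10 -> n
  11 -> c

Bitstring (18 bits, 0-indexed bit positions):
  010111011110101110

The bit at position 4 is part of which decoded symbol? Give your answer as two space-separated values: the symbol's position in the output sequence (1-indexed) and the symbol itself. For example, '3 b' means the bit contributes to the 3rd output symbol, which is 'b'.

Bit 0: prefix='0' (no match yet)
Bit 1: prefix='01' -> emit 'h', reset
Bit 2: prefix='0' (no match yet)
Bit 3: prefix='01' -> emit 'h', reset
Bit 4: prefix='1' (no match yet)
Bit 5: prefix='11' -> emit 'c', reset
Bit 6: prefix='0' (no match yet)
Bit 7: prefix='01' -> emit 'h', reset
Bit 8: prefix='1' (no match yet)

Answer: 3 c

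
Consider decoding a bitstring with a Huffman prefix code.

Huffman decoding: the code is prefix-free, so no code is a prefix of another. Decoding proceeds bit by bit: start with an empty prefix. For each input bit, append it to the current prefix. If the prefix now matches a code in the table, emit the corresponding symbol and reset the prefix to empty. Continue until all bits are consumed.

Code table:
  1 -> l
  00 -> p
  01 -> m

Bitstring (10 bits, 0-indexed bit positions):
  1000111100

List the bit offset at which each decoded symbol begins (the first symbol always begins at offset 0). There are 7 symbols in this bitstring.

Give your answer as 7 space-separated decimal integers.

Bit 0: prefix='1' -> emit 'l', reset
Bit 1: prefix='0' (no match yet)
Bit 2: prefix='00' -> emit 'p', reset
Bit 3: prefix='0' (no match yet)
Bit 4: prefix='01' -> emit 'm', reset
Bit 5: prefix='1' -> emit 'l', reset
Bit 6: prefix='1' -> emit 'l', reset
Bit 7: prefix='1' -> emit 'l', reset
Bit 8: prefix='0' (no match yet)
Bit 9: prefix='00' -> emit 'p', reset

Answer: 0 1 3 5 6 7 8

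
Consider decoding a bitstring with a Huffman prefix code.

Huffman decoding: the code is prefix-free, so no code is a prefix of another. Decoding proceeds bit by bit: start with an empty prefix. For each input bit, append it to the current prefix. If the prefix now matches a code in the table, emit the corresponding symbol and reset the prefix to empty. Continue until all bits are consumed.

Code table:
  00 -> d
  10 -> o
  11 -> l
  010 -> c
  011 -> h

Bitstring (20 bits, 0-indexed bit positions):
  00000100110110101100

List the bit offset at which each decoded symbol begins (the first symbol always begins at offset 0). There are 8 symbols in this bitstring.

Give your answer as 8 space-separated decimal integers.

Answer: 0 2 4 7 10 13 16 18

Derivation:
Bit 0: prefix='0' (no match yet)
Bit 1: prefix='00' -> emit 'd', reset
Bit 2: prefix='0' (no match yet)
Bit 3: prefix='00' -> emit 'd', reset
Bit 4: prefix='0' (no match yet)
Bit 5: prefix='01' (no match yet)
Bit 6: prefix='010' -> emit 'c', reset
Bit 7: prefix='0' (no match yet)
Bit 8: prefix='01' (no match yet)
Bit 9: prefix='011' -> emit 'h', reset
Bit 10: prefix='0' (no match yet)
Bit 11: prefix='01' (no match yet)
Bit 12: prefix='011' -> emit 'h', reset
Bit 13: prefix='0' (no match yet)
Bit 14: prefix='01' (no match yet)
Bit 15: prefix='010' -> emit 'c', reset
Bit 16: prefix='1' (no match yet)
Bit 17: prefix='11' -> emit 'l', reset
Bit 18: prefix='0' (no match yet)
Bit 19: prefix='00' -> emit 'd', reset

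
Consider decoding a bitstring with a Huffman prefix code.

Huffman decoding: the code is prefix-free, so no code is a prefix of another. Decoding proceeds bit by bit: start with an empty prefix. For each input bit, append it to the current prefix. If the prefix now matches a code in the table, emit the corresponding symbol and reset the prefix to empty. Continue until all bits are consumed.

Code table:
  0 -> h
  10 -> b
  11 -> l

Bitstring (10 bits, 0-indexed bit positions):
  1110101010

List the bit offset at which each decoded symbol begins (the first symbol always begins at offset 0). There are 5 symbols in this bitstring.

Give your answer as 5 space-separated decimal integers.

Answer: 0 2 4 6 8

Derivation:
Bit 0: prefix='1' (no match yet)
Bit 1: prefix='11' -> emit 'l', reset
Bit 2: prefix='1' (no match yet)
Bit 3: prefix='10' -> emit 'b', reset
Bit 4: prefix='1' (no match yet)
Bit 5: prefix='10' -> emit 'b', reset
Bit 6: prefix='1' (no match yet)
Bit 7: prefix='10' -> emit 'b', reset
Bit 8: prefix='1' (no match yet)
Bit 9: prefix='10' -> emit 'b', reset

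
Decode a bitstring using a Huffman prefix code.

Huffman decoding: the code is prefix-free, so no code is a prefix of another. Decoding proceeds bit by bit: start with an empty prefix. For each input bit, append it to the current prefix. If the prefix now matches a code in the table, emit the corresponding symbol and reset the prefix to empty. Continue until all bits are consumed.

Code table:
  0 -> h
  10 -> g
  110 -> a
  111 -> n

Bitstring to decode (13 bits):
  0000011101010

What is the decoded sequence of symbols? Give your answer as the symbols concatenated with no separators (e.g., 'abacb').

Answer: hhhhhnhgg

Derivation:
Bit 0: prefix='0' -> emit 'h', reset
Bit 1: prefix='0' -> emit 'h', reset
Bit 2: prefix='0' -> emit 'h', reset
Bit 3: prefix='0' -> emit 'h', reset
Bit 4: prefix='0' -> emit 'h', reset
Bit 5: prefix='1' (no match yet)
Bit 6: prefix='11' (no match yet)
Bit 7: prefix='111' -> emit 'n', reset
Bit 8: prefix='0' -> emit 'h', reset
Bit 9: prefix='1' (no match yet)
Bit 10: prefix='10' -> emit 'g', reset
Bit 11: prefix='1' (no match yet)
Bit 12: prefix='10' -> emit 'g', reset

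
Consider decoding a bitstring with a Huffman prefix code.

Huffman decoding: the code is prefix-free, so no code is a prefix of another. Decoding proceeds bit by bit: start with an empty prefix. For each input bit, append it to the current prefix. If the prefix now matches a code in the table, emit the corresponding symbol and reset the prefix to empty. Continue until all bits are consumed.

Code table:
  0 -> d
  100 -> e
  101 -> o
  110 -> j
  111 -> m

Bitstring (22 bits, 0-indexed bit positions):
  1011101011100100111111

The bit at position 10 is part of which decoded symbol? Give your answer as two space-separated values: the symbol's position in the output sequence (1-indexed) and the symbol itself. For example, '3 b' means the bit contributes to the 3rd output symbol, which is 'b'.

Answer: 4 j

Derivation:
Bit 0: prefix='1' (no match yet)
Bit 1: prefix='10' (no match yet)
Bit 2: prefix='101' -> emit 'o', reset
Bit 3: prefix='1' (no match yet)
Bit 4: prefix='11' (no match yet)
Bit 5: prefix='110' -> emit 'j', reset
Bit 6: prefix='1' (no match yet)
Bit 7: prefix='10' (no match yet)
Bit 8: prefix='101' -> emit 'o', reset
Bit 9: prefix='1' (no match yet)
Bit 10: prefix='11' (no match yet)
Bit 11: prefix='110' -> emit 'j', reset
Bit 12: prefix='0' -> emit 'd', reset
Bit 13: prefix='1' (no match yet)
Bit 14: prefix='10' (no match yet)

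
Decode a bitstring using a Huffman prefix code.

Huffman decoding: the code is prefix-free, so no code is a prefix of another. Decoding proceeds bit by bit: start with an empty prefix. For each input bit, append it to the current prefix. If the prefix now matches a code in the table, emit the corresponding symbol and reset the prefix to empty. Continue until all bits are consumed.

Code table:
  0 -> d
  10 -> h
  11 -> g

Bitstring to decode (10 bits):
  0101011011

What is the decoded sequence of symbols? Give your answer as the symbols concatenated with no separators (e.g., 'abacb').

Answer: dhhgdg

Derivation:
Bit 0: prefix='0' -> emit 'd', reset
Bit 1: prefix='1' (no match yet)
Bit 2: prefix='10' -> emit 'h', reset
Bit 3: prefix='1' (no match yet)
Bit 4: prefix='10' -> emit 'h', reset
Bit 5: prefix='1' (no match yet)
Bit 6: prefix='11' -> emit 'g', reset
Bit 7: prefix='0' -> emit 'd', reset
Bit 8: prefix='1' (no match yet)
Bit 9: prefix='11' -> emit 'g', reset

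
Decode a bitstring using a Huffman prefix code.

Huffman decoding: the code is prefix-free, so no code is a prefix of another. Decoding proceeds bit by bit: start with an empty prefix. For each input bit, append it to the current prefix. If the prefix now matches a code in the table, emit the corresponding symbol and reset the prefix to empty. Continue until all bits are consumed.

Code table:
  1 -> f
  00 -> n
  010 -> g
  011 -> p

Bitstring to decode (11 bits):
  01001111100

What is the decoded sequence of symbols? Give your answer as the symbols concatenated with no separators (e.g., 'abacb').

Answer: gpfffn

Derivation:
Bit 0: prefix='0' (no match yet)
Bit 1: prefix='01' (no match yet)
Bit 2: prefix='010' -> emit 'g', reset
Bit 3: prefix='0' (no match yet)
Bit 4: prefix='01' (no match yet)
Bit 5: prefix='011' -> emit 'p', reset
Bit 6: prefix='1' -> emit 'f', reset
Bit 7: prefix='1' -> emit 'f', reset
Bit 8: prefix='1' -> emit 'f', reset
Bit 9: prefix='0' (no match yet)
Bit 10: prefix='00' -> emit 'n', reset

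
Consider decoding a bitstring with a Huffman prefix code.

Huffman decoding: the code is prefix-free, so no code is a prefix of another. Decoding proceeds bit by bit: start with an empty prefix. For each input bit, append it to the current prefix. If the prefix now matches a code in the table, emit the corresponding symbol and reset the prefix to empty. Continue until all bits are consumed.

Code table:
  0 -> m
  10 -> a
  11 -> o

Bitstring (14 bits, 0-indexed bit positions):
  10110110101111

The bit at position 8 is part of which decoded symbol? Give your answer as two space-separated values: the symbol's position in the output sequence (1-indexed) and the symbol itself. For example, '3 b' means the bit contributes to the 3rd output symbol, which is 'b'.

Answer: 6 a

Derivation:
Bit 0: prefix='1' (no match yet)
Bit 1: prefix='10' -> emit 'a', reset
Bit 2: prefix='1' (no match yet)
Bit 3: prefix='11' -> emit 'o', reset
Bit 4: prefix='0' -> emit 'm', reset
Bit 5: prefix='1' (no match yet)
Bit 6: prefix='11' -> emit 'o', reset
Bit 7: prefix='0' -> emit 'm', reset
Bit 8: prefix='1' (no match yet)
Bit 9: prefix='10' -> emit 'a', reset
Bit 10: prefix='1' (no match yet)
Bit 11: prefix='11' -> emit 'o', reset
Bit 12: prefix='1' (no match yet)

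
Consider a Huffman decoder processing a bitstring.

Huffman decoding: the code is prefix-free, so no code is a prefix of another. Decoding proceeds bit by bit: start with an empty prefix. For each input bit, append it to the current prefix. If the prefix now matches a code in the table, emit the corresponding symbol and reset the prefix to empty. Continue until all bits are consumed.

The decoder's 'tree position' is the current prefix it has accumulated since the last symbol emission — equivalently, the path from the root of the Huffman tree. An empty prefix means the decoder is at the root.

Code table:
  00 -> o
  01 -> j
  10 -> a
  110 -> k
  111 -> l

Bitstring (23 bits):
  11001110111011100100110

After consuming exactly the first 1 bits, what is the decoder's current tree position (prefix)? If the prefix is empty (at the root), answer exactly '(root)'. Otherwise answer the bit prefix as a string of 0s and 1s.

Bit 0: prefix='1' (no match yet)

Answer: 1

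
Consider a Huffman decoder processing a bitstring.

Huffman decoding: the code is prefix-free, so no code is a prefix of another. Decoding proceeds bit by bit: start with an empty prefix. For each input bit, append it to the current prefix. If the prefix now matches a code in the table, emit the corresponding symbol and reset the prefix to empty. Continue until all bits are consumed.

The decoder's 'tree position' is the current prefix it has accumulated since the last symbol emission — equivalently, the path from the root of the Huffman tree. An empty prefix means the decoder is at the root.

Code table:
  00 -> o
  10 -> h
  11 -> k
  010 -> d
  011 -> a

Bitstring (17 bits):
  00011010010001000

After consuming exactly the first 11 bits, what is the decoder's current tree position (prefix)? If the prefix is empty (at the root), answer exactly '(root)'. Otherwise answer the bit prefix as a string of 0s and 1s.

Answer: (root)

Derivation:
Bit 0: prefix='0' (no match yet)
Bit 1: prefix='00' -> emit 'o', reset
Bit 2: prefix='0' (no match yet)
Bit 3: prefix='01' (no match yet)
Bit 4: prefix='011' -> emit 'a', reset
Bit 5: prefix='0' (no match yet)
Bit 6: prefix='01' (no match yet)
Bit 7: prefix='010' -> emit 'd', reset
Bit 8: prefix='0' (no match yet)
Bit 9: prefix='01' (no match yet)
Bit 10: prefix='010' -> emit 'd', reset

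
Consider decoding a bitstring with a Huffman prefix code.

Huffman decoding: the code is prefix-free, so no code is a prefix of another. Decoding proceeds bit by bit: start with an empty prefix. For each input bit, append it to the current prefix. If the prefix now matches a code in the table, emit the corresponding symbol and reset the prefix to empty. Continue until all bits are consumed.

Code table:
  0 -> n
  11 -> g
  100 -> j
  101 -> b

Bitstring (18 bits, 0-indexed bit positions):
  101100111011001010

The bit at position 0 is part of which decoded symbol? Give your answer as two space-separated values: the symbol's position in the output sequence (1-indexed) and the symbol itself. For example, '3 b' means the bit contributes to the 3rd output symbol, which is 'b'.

Answer: 1 b

Derivation:
Bit 0: prefix='1' (no match yet)
Bit 1: prefix='10' (no match yet)
Bit 2: prefix='101' -> emit 'b', reset
Bit 3: prefix='1' (no match yet)
Bit 4: prefix='10' (no match yet)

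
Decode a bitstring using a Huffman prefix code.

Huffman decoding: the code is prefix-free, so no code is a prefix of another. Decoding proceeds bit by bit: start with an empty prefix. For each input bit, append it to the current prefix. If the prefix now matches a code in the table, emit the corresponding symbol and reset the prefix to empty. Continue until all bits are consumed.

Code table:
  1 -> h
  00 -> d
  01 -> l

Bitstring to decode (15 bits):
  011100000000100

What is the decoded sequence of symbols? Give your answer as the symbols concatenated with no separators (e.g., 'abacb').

Bit 0: prefix='0' (no match yet)
Bit 1: prefix='01' -> emit 'l', reset
Bit 2: prefix='1' -> emit 'h', reset
Bit 3: prefix='1' -> emit 'h', reset
Bit 4: prefix='0' (no match yet)
Bit 5: prefix='00' -> emit 'd', reset
Bit 6: prefix='0' (no match yet)
Bit 7: prefix='00' -> emit 'd', reset
Bit 8: prefix='0' (no match yet)
Bit 9: prefix='00' -> emit 'd', reset
Bit 10: prefix='0' (no match yet)
Bit 11: prefix='00' -> emit 'd', reset
Bit 12: prefix='1' -> emit 'h', reset
Bit 13: prefix='0' (no match yet)
Bit 14: prefix='00' -> emit 'd', reset

Answer: lhhddddhd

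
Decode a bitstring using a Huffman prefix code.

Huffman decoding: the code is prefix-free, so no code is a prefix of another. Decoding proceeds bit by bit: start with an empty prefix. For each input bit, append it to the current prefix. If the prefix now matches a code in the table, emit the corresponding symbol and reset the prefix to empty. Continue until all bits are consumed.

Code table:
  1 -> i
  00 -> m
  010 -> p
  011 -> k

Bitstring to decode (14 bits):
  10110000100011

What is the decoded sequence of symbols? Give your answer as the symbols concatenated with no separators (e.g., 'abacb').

Bit 0: prefix='1' -> emit 'i', reset
Bit 1: prefix='0' (no match yet)
Bit 2: prefix='01' (no match yet)
Bit 3: prefix='011' -> emit 'k', reset
Bit 4: prefix='0' (no match yet)
Bit 5: prefix='00' -> emit 'm', reset
Bit 6: prefix='0' (no match yet)
Bit 7: prefix='00' -> emit 'm', reset
Bit 8: prefix='1' -> emit 'i', reset
Bit 9: prefix='0' (no match yet)
Bit 10: prefix='00' -> emit 'm', reset
Bit 11: prefix='0' (no match yet)
Bit 12: prefix='01' (no match yet)
Bit 13: prefix='011' -> emit 'k', reset

Answer: ikmmimk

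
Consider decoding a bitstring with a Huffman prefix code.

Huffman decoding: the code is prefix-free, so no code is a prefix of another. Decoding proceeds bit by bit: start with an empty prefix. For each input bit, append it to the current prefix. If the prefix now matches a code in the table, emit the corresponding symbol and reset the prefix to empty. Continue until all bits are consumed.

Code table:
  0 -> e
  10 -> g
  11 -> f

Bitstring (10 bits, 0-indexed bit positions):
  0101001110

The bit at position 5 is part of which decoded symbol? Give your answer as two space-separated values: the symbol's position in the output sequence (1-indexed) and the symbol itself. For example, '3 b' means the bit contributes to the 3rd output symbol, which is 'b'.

Answer: 4 e

Derivation:
Bit 0: prefix='0' -> emit 'e', reset
Bit 1: prefix='1' (no match yet)
Bit 2: prefix='10' -> emit 'g', reset
Bit 3: prefix='1' (no match yet)
Bit 4: prefix='10' -> emit 'g', reset
Bit 5: prefix='0' -> emit 'e', reset
Bit 6: prefix='1' (no match yet)
Bit 7: prefix='11' -> emit 'f', reset
Bit 8: prefix='1' (no match yet)
Bit 9: prefix='10' -> emit 'g', reset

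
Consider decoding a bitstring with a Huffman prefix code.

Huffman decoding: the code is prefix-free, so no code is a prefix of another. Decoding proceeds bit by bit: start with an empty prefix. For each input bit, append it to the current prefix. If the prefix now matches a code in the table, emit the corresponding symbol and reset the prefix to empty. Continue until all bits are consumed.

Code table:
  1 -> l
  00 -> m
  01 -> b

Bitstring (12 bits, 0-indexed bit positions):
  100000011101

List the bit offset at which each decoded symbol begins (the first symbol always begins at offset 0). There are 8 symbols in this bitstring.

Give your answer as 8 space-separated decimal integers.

Answer: 0 1 3 5 7 8 9 10

Derivation:
Bit 0: prefix='1' -> emit 'l', reset
Bit 1: prefix='0' (no match yet)
Bit 2: prefix='00' -> emit 'm', reset
Bit 3: prefix='0' (no match yet)
Bit 4: prefix='00' -> emit 'm', reset
Bit 5: prefix='0' (no match yet)
Bit 6: prefix='00' -> emit 'm', reset
Bit 7: prefix='1' -> emit 'l', reset
Bit 8: prefix='1' -> emit 'l', reset
Bit 9: prefix='1' -> emit 'l', reset
Bit 10: prefix='0' (no match yet)
Bit 11: prefix='01' -> emit 'b', reset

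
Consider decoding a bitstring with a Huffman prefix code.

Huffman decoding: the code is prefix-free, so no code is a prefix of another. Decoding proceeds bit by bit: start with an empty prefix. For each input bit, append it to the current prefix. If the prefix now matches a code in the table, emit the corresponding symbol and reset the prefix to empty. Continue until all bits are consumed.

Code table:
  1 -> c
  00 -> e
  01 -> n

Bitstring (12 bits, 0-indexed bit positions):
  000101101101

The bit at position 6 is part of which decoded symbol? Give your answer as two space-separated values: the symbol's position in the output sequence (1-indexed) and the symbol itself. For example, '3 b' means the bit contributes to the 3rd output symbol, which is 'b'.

Answer: 4 c

Derivation:
Bit 0: prefix='0' (no match yet)
Bit 1: prefix='00' -> emit 'e', reset
Bit 2: prefix='0' (no match yet)
Bit 3: prefix='01' -> emit 'n', reset
Bit 4: prefix='0' (no match yet)
Bit 5: prefix='01' -> emit 'n', reset
Bit 6: prefix='1' -> emit 'c', reset
Bit 7: prefix='0' (no match yet)
Bit 8: prefix='01' -> emit 'n', reset
Bit 9: prefix='1' -> emit 'c', reset
Bit 10: prefix='0' (no match yet)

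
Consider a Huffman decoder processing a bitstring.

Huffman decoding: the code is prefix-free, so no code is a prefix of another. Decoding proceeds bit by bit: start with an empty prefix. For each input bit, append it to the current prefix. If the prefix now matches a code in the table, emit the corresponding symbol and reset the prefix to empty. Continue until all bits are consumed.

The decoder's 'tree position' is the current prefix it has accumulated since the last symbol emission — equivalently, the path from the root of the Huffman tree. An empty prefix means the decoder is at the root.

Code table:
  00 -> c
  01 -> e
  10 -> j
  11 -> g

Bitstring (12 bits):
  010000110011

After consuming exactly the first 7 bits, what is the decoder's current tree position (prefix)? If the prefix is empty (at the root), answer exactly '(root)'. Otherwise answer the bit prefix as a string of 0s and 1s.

Bit 0: prefix='0' (no match yet)
Bit 1: prefix='01' -> emit 'e', reset
Bit 2: prefix='0' (no match yet)
Bit 3: prefix='00' -> emit 'c', reset
Bit 4: prefix='0' (no match yet)
Bit 5: prefix='00' -> emit 'c', reset
Bit 6: prefix='1' (no match yet)

Answer: 1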